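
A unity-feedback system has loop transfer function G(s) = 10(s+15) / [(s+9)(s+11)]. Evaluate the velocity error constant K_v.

0

No free integrators in G(s): this is a type 0 system.
K_v = lim_{s→0} s·G(s) = 0 (the extra factor of s kills the finite limit).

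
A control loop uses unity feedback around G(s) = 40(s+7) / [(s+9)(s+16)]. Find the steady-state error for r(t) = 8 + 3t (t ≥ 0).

System type = 0 (no poles at s=0). By superposition:
  • 8: e_ss = 8/(1+K_p) with K_p=35/18 → 144/53.
  • 3t: a type-0 system cannot track it, e_ss → ∞.
The unbounded component dominates.

infinity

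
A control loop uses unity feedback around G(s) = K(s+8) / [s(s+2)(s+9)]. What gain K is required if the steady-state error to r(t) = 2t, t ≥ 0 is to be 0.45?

G(s) has one factor of s in the denominator, so the system is type 1.
K_v = lim_{s→0} s·G(s) = K·8 / (2·9) = (4/9)·K.
e_ss = 2/K_v = 0.45 ⇒ K_v = 40/9 ⇒ K = (40/9)/(4/9) = 10.

10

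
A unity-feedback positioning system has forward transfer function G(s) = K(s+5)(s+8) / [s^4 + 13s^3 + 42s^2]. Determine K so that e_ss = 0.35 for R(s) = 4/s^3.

12

Lowest-order denominator term is 42s^2, so the open loop has 2 poles at the origin → type 2 system.
K_a = lim_{s→0} s^2·G(s) = K·5·8 / 42 = (20/21)·K.
e_ss = 4/K_a = 0.35 ⇒ K_a = 80/7 ⇒ K = (80/7)/(20/21) = 12.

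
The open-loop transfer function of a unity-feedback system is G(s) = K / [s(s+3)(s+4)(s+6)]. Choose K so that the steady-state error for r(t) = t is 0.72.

G(s) has one factor of s in the denominator, so the system is type 1.
K_v = lim_{s→0} s·G(s) = K / (3·4·6) = (1/72)·K.
e_ss = 1/K_v = 0.72 ⇒ K_v = 25/18 ⇒ K = (25/18)/(1/72) = 100.

100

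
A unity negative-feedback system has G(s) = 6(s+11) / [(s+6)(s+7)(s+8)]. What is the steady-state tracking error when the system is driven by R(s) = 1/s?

56/67

System type = 0 (no poles at s=0).
K_p = lim_{s→0} G(s) = 6·11 / (6·7·8) = 11/56.
e_ss = 1/(1 + K_p) = 1/(67/56) = 56/67.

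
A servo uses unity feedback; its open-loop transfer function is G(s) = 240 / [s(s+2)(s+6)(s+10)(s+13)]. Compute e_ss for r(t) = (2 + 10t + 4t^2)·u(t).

infinity

G(s) has one factor of s in the denominator, so the system is type 1. By superposition:
  • 2: tracked with zero error.
  • 10t: e_ss = 10/K_v with K_v=2/13 → 65.
  • 4t^2: a type-1 system cannot track it, e_ss → ∞.
The unbounded component dominates.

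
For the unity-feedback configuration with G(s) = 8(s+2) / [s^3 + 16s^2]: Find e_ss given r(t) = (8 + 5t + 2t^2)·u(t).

The denominator has no term below 16s^2 — 2 poles at s=0, type 2. Treating each term separately:
  • 8: tracked with zero error.
  • 5t: tracked with zero error.
  • 2t^2: e_ss = 4/K_a with K_a=1 → 4.
Total e_ss = 4.

4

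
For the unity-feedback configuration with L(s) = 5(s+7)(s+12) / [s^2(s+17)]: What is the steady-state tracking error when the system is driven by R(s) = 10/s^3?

L(s) has two factors of s in the denominator, so the system is type 2.
K_a = lim_{s→0} s^2·L(s) = 5·7·12 / (17) = 420/17.
r(t) = 5t^2 gives R(s) = 10/s^3.
e_ss = 10/K_a = 10/(420/17) = 17/42.

17/42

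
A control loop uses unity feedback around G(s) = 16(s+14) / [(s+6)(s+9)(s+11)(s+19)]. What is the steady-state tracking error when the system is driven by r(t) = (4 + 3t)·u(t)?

infinity

No free integrators in G(s): this is a type 0 system. Treating each term separately:
  • 4: e_ss = 4/(1+K_p) with K_p=112/5643 → 22572/5755.
  • 3t: a type-0 system cannot track it, e_ss → ∞.
The unbounded component dominates.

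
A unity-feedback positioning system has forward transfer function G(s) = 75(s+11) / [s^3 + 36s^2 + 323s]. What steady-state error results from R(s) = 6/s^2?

Factoring s from the denominator leaves a polynomial with constant term 323, so the system is type 1.
K_v = lim_{s→0} s·G(s) = 75·11 / 323 = 825/323.
e_ss = 6/K_v = 6/(825/323) = 646/275.

646/275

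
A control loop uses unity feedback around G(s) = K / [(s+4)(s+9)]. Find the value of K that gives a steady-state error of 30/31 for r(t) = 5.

150

No free integrators in G(s): this is a type 0 system.
K_p = lim_{s→0} G(s) = K / (4·9) = (1/36)·K.
e_ss = 5/(1 + K_p) = 30/31 ⇒ 1 + (1/36)·K = 31/6 ⇒ K = 150.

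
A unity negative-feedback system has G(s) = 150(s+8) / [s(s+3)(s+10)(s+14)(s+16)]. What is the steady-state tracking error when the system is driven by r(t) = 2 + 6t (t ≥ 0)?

33.6

The open loop has one pole at the origin → type 1 system. Taking each input component in turn:
  • 2: tracked with zero error.
  • 6t: e_ss = 6/K_v with K_v=5/28 → 33.6.
Total e_ss = 33.6.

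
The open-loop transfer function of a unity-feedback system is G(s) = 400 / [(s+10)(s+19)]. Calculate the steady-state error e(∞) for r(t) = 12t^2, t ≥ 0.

G(s) has no factors of s in the denominator, so the system is type 0.
K_a = lim_{s→0} s^2·G(s) = 0; the steady-state error to this parabolic input grows without bound.

infinity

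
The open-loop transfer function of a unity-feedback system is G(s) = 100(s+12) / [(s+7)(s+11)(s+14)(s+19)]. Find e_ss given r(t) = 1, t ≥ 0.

10241/10841

No free integrators in G(s): this is a type 0 system.
K_p = lim_{s→0} G(s) = 100·12 / (7·11·14·19) = 600/10241.
e_ss = 1/(1 + K_p) = 1/(10841/10241) = 10241/10841.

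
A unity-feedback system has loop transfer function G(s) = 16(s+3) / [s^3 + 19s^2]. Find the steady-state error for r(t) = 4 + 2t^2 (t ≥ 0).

Lowest-order denominator term is 19s^2, so the open loop has 2 poles at the origin → type 2 system. Treating each term separately:
  • 4: tracked with zero error.
  • 2t^2: e_ss = 4/K_a with K_a=48/19 → 19/12.
Total e_ss = 19/12.

19/12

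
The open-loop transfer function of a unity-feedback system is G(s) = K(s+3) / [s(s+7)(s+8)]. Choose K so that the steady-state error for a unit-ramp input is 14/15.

The open loop has one pole at the origin → type 1 system.
K_v = lim_{s→0} s·G(s) = K·3 / (7·8) = (3/56)·K.
e_ss = 1/K_v = 14/15 ⇒ K_v = 15/14 ⇒ K = (15/14)/(3/56) = 20.

20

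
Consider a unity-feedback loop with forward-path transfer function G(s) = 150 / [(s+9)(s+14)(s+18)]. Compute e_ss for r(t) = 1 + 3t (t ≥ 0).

System type = 0 (no poles at s=0). By superposition:
  • 1: e_ss = 1/(1+K_p) with K_p=25/378 → 378/403.
  • 3t: a type-0 system cannot track it, e_ss → ∞.
The unbounded component dominates.

infinity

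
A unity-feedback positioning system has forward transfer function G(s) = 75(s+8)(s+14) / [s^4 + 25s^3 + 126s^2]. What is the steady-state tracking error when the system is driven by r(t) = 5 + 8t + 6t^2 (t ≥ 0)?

0.18

Factoring s^2 from the denominator leaves a polynomial with constant term 126, so the system is type 2. Taking each input component in turn:
  • 5: tracked with zero error.
  • 8t: tracked with zero error.
  • 6t^2: e_ss = 12/K_a with K_a=200/3 → 0.18.
Total e_ss = 0.18.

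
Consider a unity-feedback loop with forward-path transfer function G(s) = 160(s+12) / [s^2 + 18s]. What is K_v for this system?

The denominator has no term below 18s — 1 pole at s=0, type 1.
K_v = lim_{s→0} s·G(s) = 160·12 / 18 = 320/3.

320/3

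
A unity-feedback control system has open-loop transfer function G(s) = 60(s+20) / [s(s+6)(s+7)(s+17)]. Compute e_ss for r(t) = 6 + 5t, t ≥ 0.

2.975

The open loop has one pole at the origin → type 1 system. Taking each input component in turn:
  • 6: tracked with zero error.
  • 5t: e_ss = 5/K_v with K_v=200/119 → 2.975.
Total e_ss = 2.975.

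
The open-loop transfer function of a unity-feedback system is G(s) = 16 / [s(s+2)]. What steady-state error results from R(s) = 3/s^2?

0.375

One free integrator in G(s): this is a type 1 system.
K_v = lim_{s→0} s·G(s) = 16 / (2) = 8.
e_ss = 3/K_v = 3/8 = 0.375.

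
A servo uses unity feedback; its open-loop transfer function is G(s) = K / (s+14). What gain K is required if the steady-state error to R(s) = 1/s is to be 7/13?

12

G(s) has no factors of s in the denominator, so the system is type 0.
K_p = lim_{s→0} G(s) = K / (14) = (1/14)·K.
e_ss = 1/(1 + K_p) = 7/13 ⇒ 1 + (1/14)·K = 13/7 ⇒ K = 12.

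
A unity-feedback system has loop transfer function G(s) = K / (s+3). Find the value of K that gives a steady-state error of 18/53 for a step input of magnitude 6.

System type = 0 (no poles at s=0).
K_p = lim_{s→0} G(s) = K / (3) = (1/3)·K.
e_ss = 6/(1 + K_p) = 18/53 ⇒ 1 + (1/3)·K = 53/3 ⇒ K = 50.

50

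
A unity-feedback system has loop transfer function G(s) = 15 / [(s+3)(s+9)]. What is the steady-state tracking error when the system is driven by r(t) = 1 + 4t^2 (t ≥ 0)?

G(s) has no factors of s in the denominator, so the system is type 0. By superposition:
  • 1: e_ss = 1/(1+K_p) with K_p=5/9 → 9/14.
  • 4t^2: a type-0 system cannot track it, e_ss → ∞.
The unbounded component dominates.

infinity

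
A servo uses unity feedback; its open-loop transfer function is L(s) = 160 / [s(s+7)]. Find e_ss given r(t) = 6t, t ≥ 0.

One free integrator in L(s): this is a type 1 system.
K_v = lim_{s→0} s·L(s) = 160 / (7) = 160/7.
e_ss = 6/K_v = 6/(160/7) = 0.2625.

0.2625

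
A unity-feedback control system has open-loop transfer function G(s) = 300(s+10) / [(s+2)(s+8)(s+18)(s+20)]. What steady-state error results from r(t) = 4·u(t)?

192/73

No free integrators in G(s): this is a type 0 system.
K_p = lim_{s→0} G(s) = 300·10 / (2·8·18·20) = 25/48.
e_ss = 4/(1 + K_p) = 4/(73/48) = 192/73.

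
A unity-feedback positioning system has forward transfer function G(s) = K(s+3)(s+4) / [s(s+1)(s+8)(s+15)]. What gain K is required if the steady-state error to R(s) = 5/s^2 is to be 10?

5

The open loop has one pole at the origin → type 1 system.
K_v = lim_{s→0} s·G(s) = K·3·4 / (1·8·15) = 0.1·K.
e_ss = 5/K_v = 10 ⇒ K_v = 0.5 ⇒ K = 0.5/0.1 = 5.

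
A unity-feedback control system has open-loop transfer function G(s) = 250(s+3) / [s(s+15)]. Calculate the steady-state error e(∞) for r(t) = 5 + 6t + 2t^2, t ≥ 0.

System type = 1 (one pole at s=0). Taking each input component in turn:
  • 5: tracked with zero error.
  • 6t: e_ss = 6/K_v with K_v=50 → 0.12.
  • 2t^2: a type-1 system cannot track it, e_ss → ∞.
The unbounded component dominates.

infinity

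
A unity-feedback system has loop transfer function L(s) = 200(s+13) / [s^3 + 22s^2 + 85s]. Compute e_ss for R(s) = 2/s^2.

17/260

The denominator has no term below 85s — 1 pole at s=0, type 1.
K_v = lim_{s→0} s·L(s) = 200·13 / 85 = 520/17.
e_ss = 2/K_v = 2/(520/17) = 17/260.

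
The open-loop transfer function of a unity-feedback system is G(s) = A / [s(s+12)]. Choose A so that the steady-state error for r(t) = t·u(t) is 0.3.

System type = 1 (one pole at s=0).
K_v = lim_{s→0} s·G(s) = A / (12) = (1/12)·A.
e_ss = 1/K_v = 0.3 ⇒ K_v = 10/3 ⇒ A = (10/3)/(1/12) = 40.

40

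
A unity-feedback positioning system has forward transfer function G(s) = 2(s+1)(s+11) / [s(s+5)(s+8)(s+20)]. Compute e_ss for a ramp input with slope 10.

4000/11

G(s) has one factor of s in the denominator, so the system is type 1.
K_v = lim_{s→0} s·G(s) = 2·1·11 / (5·8·20) = 0.0275.
e_ss = 10/K_v = 10/0.0275 = 4000/11.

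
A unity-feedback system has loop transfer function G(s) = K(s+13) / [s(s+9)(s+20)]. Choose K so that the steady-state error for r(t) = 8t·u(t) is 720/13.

One free integrator in G(s): this is a type 1 system.
K_v = lim_{s→0} s·G(s) = K·13 / (9·20) = (13/180)·K.
e_ss = 8/K_v = 720/13 ⇒ K_v = 13/90 ⇒ K = (13/90)/(13/180) = 2.

2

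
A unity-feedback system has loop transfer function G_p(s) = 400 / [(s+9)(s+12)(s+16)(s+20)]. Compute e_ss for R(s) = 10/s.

4320/437

No free integrators in G_p(s): this is a type 0 system.
K_p = lim_{s→0} G_p(s) = 400 / (9·12·16·20) = 5/432.
e_ss = 10/(1 + K_p) = 10/(437/432) = 4320/437.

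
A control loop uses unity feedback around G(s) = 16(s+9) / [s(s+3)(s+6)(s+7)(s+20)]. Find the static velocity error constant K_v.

2/35

The open loop has one pole at the origin → type 1 system.
K_v = lim_{s→0} s·G(s) = 16·9 / (3·6·7·20) = 2/35.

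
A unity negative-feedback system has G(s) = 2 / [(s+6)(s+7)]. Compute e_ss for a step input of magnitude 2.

21/11

The open loop has no poles at the origin → type 0 system.
K_p = lim_{s→0} G(s) = 2 / (6·7) = 1/21.
e_ss = 2/(1 + K_p) = 2/(22/21) = 21/11.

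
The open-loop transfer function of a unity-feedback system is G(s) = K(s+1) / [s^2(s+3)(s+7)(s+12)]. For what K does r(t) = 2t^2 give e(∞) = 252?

Two free integrators in G(s): this is a type 2 system.
K_a = lim_{s→0} s^2·G(s) = K·1 / (3·7·12) = (1/252)·K.
e_ss = 4/K_a = 252 ⇒ K_a = 1/63 ⇒ K = (1/63)/(1/252) = 4.

4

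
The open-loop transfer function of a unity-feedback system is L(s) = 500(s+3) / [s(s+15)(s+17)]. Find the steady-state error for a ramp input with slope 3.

L(s) has one factor of s in the denominator, so the system is type 1.
K_v = lim_{s→0} s·L(s) = 500·3 / (15·17) = 100/17.
e_ss = 3/K_v = 3/(100/17) = 0.51.

0.51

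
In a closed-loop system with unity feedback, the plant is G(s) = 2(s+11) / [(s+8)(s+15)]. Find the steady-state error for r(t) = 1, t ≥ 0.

60/71

System type = 0 (no poles at s=0).
K_p = lim_{s→0} G(s) = 2·11 / (8·15) = 11/60.
e_ss = 1/(1 + K_p) = 1/(71/60) = 60/71.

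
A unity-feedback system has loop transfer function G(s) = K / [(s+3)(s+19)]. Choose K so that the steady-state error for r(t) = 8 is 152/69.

150

No free integrators in G(s): this is a type 0 system.
K_p = lim_{s→0} G(s) = K / (3·19) = (1/57)·K.
e_ss = 8/(1 + K_p) = 152/69 ⇒ 1 + (1/57)·K = 69/19 ⇒ K = 150.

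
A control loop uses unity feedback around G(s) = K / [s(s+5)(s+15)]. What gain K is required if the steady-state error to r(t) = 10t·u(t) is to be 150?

G(s) has one factor of s in the denominator, so the system is type 1.
K_v = lim_{s→0} s·G(s) = K / (5·15) = (1/75)·K.
e_ss = 10/K_v = 150 ⇒ K_v = 1/15 ⇒ K = (1/15)/(1/75) = 5.

5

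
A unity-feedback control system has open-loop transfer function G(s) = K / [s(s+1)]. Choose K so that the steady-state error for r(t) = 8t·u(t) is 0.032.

250

System type = 1 (one pole at s=0).
K_v = lim_{s→0} s·G(s) = K / (1) = 1·K.
e_ss = 8/K_v = 0.032 ⇒ K_v = 250 ⇒ K = 250/1 = 250.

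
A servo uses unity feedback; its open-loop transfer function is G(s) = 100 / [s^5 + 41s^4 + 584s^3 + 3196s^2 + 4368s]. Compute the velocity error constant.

The denominator has no term below 4368s — 1 pole at s=0, type 1.
K_v = lim_{s→0} s·G(s) = 100 / 4368 = 25/1092.

25/1092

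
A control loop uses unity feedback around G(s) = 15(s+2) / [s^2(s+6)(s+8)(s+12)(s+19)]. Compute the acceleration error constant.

G(s) has two factors of s in the denominator, so the system is type 2.
K_a = lim_{s→0} s^2·G(s) = 15·2 / (6·8·12·19) = 5/1824.

5/1824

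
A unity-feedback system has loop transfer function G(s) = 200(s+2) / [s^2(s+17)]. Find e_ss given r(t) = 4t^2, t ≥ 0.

The open loop has two poles at the origin → type 2 system.
K_a = lim_{s→0} s^2·G(s) = 200·2 / (17) = 400/17.
r(t) = 4t^2 gives R(s) = 8/s^3.
e_ss = 8/K_a = 8/(400/17) = 0.34.

0.34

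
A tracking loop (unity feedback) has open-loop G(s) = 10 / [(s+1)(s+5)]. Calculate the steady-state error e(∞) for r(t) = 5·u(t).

5/3

System type = 0 (no poles at s=0).
K_p = lim_{s→0} G(s) = 10 / (1·5) = 2.
e_ss = 5/(1 + K_p) = 5/3.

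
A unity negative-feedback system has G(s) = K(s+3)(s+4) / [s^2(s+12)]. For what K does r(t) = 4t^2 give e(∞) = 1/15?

Two free integrators in G(s): this is a type 2 system.
K_a = lim_{s→0} s^2·G(s) = K·3·4 / (12) = 1·K.
e_ss = 8/K_a = 1/15 ⇒ K_a = 120 ⇒ K = 120/1 = 120.

120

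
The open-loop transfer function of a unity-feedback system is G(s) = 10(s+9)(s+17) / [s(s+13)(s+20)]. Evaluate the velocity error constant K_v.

One free integrator in G(s): this is a type 1 system.
K_v = lim_{s→0} s·G(s) = 10·9·17 / (13·20) = 153/26.

153/26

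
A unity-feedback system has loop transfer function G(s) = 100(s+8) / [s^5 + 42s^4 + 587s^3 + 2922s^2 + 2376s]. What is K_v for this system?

100/297

The denominator has no term below 2376s — 1 pole at s=0, type 1.
K_v = lim_{s→0} s·G(s) = 100·8 / 2376 = 100/297.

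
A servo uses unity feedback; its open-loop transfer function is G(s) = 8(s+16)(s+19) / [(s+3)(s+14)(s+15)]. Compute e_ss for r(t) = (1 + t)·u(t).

infinity

No free integrators in G(s): this is a type 0 system. By superposition:
  • 1: e_ss = 1/(1+K_p) with K_p=1216/315 → 315/1531.
  • t: a type-0 system cannot track it, e_ss → ∞.
The unbounded component dominates.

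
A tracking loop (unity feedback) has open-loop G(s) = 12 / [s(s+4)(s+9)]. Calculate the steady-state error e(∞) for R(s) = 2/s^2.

G(s) has one factor of s in the denominator, so the system is type 1.
K_v = lim_{s→0} s·G(s) = 12 / (4·9) = 1/3.
e_ss = 2/K_v = 2/(1/3) = 6.

6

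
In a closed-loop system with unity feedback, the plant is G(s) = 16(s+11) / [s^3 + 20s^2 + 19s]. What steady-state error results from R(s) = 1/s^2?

19/176

Lowest-order denominator term is 19s, so the open loop has 1 pole at the origin → type 1 system.
K_v = lim_{s→0} s·G(s) = 16·11 / 19 = 176/19.
e_ss = 1/K_v = 1/(176/19) = 19/176.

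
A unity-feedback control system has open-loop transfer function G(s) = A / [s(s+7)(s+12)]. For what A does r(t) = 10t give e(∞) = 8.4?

One free integrator in G(s): this is a type 1 system.
K_v = lim_{s→0} s·G(s) = A / (7·12) = (1/84)·A.
e_ss = 10/K_v = 8.4 ⇒ K_v = 25/21 ⇒ A = (25/21)/(1/84) = 100.

100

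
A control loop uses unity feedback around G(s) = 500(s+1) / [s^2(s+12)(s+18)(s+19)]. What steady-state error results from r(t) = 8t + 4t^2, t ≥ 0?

G(s) has two factors of s in the denominator, so the system is type 2. Taking each input component in turn:
  • 8t: tracked with zero error.
  • 4t^2: e_ss = 8/K_a with K_a=125/1026 → 65.664.
Total e_ss = 65.664.

65.664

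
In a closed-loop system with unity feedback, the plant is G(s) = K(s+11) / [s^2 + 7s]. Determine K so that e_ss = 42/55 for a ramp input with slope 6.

The denominator has no term below 7s — 1 pole at s=0, type 1.
K_v = lim_{s→0} s·G(s) = K·11 / 7 = (11/7)·K.
e_ss = 6/K_v = 42/55 ⇒ K_v = 55/7 ⇒ K = (55/7)/(11/7) = 5.

5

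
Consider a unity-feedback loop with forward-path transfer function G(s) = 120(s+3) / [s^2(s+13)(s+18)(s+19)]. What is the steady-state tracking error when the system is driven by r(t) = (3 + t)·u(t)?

System type = 2 (two poles at s=0). Taking each input component in turn:
  • 3: tracked with zero error.
  • t: tracked with zero error.
Total e_ss = 0.

0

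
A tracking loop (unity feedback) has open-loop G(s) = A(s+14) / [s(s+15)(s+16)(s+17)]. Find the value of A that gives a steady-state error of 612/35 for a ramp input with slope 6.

100

The open loop has one pole at the origin → type 1 system.
K_v = lim_{s→0} s·G(s) = A·14 / (15·16·17) = (7/2040)·A.
e_ss = 6/K_v = 612/35 ⇒ K_v = 35/102 ⇒ A = (35/102)/(7/2040) = 100.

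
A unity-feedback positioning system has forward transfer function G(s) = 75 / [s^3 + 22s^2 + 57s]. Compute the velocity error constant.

The denominator has no term below 57s — 1 pole at s=0, type 1.
K_v = lim_{s→0} s·G(s) = 75 / 57 = 25/19.

25/19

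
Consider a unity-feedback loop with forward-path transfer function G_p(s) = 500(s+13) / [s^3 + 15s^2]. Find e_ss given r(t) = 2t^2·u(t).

3/325

The denominator has no term below 15s^2 — 2 poles at s=0, type 2.
K_a = lim_{s→0} s^2·G_p(s) = 500·13 / 15 = 1300/3.
r(t) = 2t^2 gives R(s) = 4/s^3.
e_ss = 4/K_a = 4/(1300/3) = 3/325.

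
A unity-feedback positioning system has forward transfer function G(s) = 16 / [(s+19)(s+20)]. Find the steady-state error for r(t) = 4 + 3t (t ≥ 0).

G(s) has no factors of s in the denominator, so the system is type 0. By superposition:
  • 4: e_ss = 4/(1+K_p) with K_p=4/95 → 380/99.
  • 3t: a type-0 system cannot track it, e_ss → ∞.
The unbounded component dominates.

infinity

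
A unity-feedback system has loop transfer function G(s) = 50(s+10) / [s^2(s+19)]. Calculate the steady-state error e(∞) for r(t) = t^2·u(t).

0.076

Two free integrators in G(s): this is a type 2 system.
K_a = lim_{s→0} s^2·G(s) = 50·10 / (19) = 500/19.
r(t) = t^2 gives R(s) = 2/s^3.
e_ss = 2/K_a = 2/(500/19) = 0.076.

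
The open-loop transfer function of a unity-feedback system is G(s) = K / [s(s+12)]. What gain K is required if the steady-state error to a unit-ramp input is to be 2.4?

G(s) has one factor of s in the denominator, so the system is type 1.
K_v = lim_{s→0} s·G(s) = K / (12) = (1/12)·K.
e_ss = 1/K_v = 2.4 ⇒ K_v = 5/12 ⇒ K = (5/12)/(1/12) = 5.

5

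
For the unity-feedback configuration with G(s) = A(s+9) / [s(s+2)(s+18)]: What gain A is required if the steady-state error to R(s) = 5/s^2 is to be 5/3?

The open loop has one pole at the origin → type 1 system.
K_v = lim_{s→0} s·G(s) = A·9 / (2·18) = 0.25·A.
e_ss = 5/K_v = 5/3 ⇒ K_v = 3 ⇒ A = 3/0.25 = 12.

12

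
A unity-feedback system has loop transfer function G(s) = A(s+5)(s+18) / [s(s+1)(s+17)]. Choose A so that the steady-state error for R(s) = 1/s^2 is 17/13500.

150

G(s) has one factor of s in the denominator, so the system is type 1.
K_v = lim_{s→0} s·G(s) = A·5·18 / (1·17) = (90/17)·A.
e_ss = 1/K_v = 17/13500 ⇒ K_v = 13500/17 ⇒ A = (13500/17)/(90/17) = 150.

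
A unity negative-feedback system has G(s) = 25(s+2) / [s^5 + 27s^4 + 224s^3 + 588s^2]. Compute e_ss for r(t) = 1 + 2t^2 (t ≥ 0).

47.04

Factoring s^2 from the denominator leaves a polynomial with constant term 588, so the system is type 2. By superposition:
  • 1: tracked with zero error.
  • 2t^2: e_ss = 4/K_a with K_a=25/294 → 47.04.
Total e_ss = 47.04.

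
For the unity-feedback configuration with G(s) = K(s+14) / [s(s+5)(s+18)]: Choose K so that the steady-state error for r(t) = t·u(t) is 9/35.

25

G(s) has one factor of s in the denominator, so the system is type 1.
K_v = lim_{s→0} s·G(s) = K·14 / (5·18) = (7/45)·K.
e_ss = 1/K_v = 9/35 ⇒ K_v = 35/9 ⇒ K = (35/9)/(7/45) = 25.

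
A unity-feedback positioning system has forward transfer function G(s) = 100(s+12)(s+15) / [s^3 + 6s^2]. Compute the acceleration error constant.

Factoring s^2 from the denominator leaves a polynomial with constant term 6, so the system is type 2.
K_a = lim_{s→0} s^2·G(s) = 100·12·15 / 6 = 3000.

3000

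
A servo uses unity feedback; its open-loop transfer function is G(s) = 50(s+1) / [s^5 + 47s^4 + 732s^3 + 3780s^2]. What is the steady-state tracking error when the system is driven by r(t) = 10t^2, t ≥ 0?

Factoring s^2 from the denominator leaves a polynomial with constant term 3780, so the system is type 2.
K_a = lim_{s→0} s^2·G(s) = 50·1 / 3780 = 5/378.
r(t) = 10t^2 gives R(s) = 20/s^3.
e_ss = 20/K_a = 20/(5/378) = 1512.

1512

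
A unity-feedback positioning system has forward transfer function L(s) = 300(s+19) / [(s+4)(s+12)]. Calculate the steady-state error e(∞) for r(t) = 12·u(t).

No free integrators in L(s): this is a type 0 system.
K_p = lim_{s→0} L(s) = 300·19 / (4·12) = 118.75.
e_ss = 12/(1 + K_p) = 12/119.75 = 48/479.

48/479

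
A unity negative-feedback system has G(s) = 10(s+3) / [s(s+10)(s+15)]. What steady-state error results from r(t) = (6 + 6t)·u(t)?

30

System type = 1 (one pole at s=0). By superposition:
  • 6: tracked with zero error.
  • 6t: e_ss = 6/K_v with K_v=0.2 → 30.
Total e_ss = 30.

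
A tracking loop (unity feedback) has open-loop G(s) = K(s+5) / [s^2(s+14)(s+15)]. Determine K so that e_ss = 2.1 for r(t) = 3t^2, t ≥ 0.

120

G(s) has two factors of s in the denominator, so the system is type 2.
K_a = lim_{s→0} s^2·G(s) = K·5 / (14·15) = (1/42)·K.
e_ss = 6/K_a = 2.1 ⇒ K_a = 20/7 ⇒ K = (20/7)/(1/42) = 120.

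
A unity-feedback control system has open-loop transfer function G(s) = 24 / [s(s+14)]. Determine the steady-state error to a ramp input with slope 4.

G(s) has one factor of s in the denominator, so the system is type 1.
K_v = lim_{s→0} s·G(s) = 24 / (14) = 12/7.
e_ss = 4/K_v = 4/(12/7) = 7/3.

7/3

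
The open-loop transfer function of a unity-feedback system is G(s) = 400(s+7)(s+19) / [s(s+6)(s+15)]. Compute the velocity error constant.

One free integrator in G(s): this is a type 1 system.
K_v = lim_{s→0} s·G(s) = 400·7·19 / (6·15) = 5320/9.

5320/9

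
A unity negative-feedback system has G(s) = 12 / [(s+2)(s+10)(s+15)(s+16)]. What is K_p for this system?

System type = 0 (no poles at s=0).
K_p = lim_{s→0} G(s) = 12 / (2·10·15·16) = 0.0025.

0.0025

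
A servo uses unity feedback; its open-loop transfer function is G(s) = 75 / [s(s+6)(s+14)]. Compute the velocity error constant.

One free integrator in G(s): this is a type 1 system.
K_v = lim_{s→0} s·G(s) = 75 / (6·14) = 25/28.

25/28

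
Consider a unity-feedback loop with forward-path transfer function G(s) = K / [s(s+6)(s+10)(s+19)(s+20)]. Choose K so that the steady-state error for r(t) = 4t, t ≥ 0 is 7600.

12

One free integrator in G(s): this is a type 1 system.
K_v = lim_{s→0} s·G(s) = K / (6·10·19·20) = (1/22800)·K.
e_ss = 4/K_v = 7600 ⇒ K_v = 1/1900 ⇒ K = (1/1900)/(1/22800) = 12.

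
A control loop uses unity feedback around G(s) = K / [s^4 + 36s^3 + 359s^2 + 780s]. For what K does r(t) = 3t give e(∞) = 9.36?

250

Lowest-order denominator term is 780s, so the open loop has 1 pole at the origin → type 1 system.
K_v = lim_{s→0} s·G(s) = K / 780 = (1/780)·K.
e_ss = 3/K_v = 9.36 ⇒ K_v = 25/78 ⇒ K = (25/78)/(1/780) = 250.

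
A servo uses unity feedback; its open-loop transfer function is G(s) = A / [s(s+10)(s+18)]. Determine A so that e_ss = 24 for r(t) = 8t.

60

G(s) has one factor of s in the denominator, so the system is type 1.
K_v = lim_{s→0} s·G(s) = A / (10·18) = (1/180)·A.
e_ss = 8/K_v = 24 ⇒ K_v = 1/3 ⇒ A = (1/3)/(1/180) = 60.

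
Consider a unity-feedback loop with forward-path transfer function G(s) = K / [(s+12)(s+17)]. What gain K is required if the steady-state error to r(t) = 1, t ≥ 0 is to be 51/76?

100

G(s) has no factors of s in the denominator, so the system is type 0.
K_p = lim_{s→0} G(s) = K / (12·17) = (1/204)·K.
e_ss = 1/(1 + K_p) = 51/76 ⇒ 1 + (1/204)·K = 76/51 ⇒ K = 100.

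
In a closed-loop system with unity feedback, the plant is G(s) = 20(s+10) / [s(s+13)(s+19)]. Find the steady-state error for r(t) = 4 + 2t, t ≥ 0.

2.47

The open loop has one pole at the origin → type 1 system. Treating each term separately:
  • 4: tracked with zero error.
  • 2t: e_ss = 2/K_v with K_v=200/247 → 2.47.
Total e_ss = 2.47.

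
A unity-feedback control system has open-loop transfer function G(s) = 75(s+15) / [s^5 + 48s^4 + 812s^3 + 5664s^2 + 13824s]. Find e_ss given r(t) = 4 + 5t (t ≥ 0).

61.44

Factoring s from the denominator leaves a polynomial with constant term 13824, so the system is type 1. By superposition:
  • 4: tracked with zero error.
  • 5t: e_ss = 5/K_v with K_v=125/1536 → 61.44.
Total e_ss = 61.44.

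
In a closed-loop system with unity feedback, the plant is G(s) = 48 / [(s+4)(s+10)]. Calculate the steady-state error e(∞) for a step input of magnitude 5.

25/11

G(s) has no factors of s in the denominator, so the system is type 0.
K_p = lim_{s→0} G(s) = 48 / (4·10) = 1.2.
e_ss = 5/(1 + K_p) = 5/2.2 = 25/11.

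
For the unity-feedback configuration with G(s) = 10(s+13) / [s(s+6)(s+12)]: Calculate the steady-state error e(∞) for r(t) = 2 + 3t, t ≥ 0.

G(s) has one factor of s in the denominator, so the system is type 1. Taking each input component in turn:
  • 2: tracked with zero error.
  • 3t: e_ss = 3/K_v with K_v=65/36 → 108/65.
Total e_ss = 108/65.

108/65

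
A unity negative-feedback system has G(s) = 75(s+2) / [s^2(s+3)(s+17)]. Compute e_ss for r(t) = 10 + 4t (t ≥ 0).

0

System type = 2 (two poles at s=0). Taking each input component in turn:
  • 10: tracked with zero error.
  • 4t: tracked with zero error.
Total e_ss = 0.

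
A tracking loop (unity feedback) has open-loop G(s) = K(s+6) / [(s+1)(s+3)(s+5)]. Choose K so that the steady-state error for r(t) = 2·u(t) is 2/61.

The open loop has no poles at the origin → type 0 system.
K_p = lim_{s→0} G(s) = K·6 / (1·3·5) = 0.4·K.
e_ss = 2/(1 + K_p) = 2/61 ⇒ 1 + 0.4·K = 61 ⇒ K = 150.

150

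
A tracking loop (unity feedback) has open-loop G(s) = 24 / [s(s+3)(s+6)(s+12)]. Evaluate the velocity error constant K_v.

1/9

The open loop has one pole at the origin → type 1 system.
K_v = lim_{s→0} s·G(s) = 24 / (3·6·12) = 1/9.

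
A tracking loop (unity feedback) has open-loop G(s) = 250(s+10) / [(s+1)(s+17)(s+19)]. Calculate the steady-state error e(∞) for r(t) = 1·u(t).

323/2823

System type = 0 (no poles at s=0).
K_p = lim_{s→0} G(s) = 250·10 / (1·17·19) = 2500/323.
e_ss = 1/(1 + K_p) = 1/(2823/323) = 323/2823.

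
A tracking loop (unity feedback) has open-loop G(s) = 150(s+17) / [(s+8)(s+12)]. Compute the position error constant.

G(s) has no factors of s in the denominator, so the system is type 0.
K_p = lim_{s→0} G(s) = 150·17 / (8·12) = 26.5625.

26.5625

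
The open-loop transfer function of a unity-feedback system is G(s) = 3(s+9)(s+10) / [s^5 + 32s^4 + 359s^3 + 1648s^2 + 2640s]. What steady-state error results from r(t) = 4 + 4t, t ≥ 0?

Lowest-order denominator term is 2640s, so the open loop has 1 pole at the origin → type 1 system. Treating each term separately:
  • 4: tracked with zero error.
  • 4t: e_ss = 4/K_v with K_v=9/88 → 352/9.
Total e_ss = 352/9.

352/9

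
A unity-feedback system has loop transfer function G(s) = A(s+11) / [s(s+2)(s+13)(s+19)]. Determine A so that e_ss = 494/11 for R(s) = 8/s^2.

8

System type = 1 (one pole at s=0).
K_v = lim_{s→0} s·G(s) = A·11 / (2·13·19) = (11/494)·A.
e_ss = 8/K_v = 494/11 ⇒ K_v = 44/247 ⇒ A = (44/247)/(11/494) = 8.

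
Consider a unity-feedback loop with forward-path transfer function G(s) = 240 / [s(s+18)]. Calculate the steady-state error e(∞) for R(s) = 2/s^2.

One free integrator in G(s): this is a type 1 system.
K_v = lim_{s→0} s·G(s) = 240 / (18) = 40/3.
e_ss = 2/K_v = 2/(40/3) = 0.15.

0.15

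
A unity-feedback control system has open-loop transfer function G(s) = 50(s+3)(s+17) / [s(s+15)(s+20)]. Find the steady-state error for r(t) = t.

2/17

One free integrator in G(s): this is a type 1 system.
K_v = lim_{s→0} s·G(s) = 50·3·17 / (15·20) = 8.5.
e_ss = 1/K_v = 1/8.5 = 2/17.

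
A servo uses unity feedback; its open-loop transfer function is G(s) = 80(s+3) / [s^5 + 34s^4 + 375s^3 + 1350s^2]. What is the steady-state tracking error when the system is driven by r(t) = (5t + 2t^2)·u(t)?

The denominator has no term below 1350s^2 — 2 poles at s=0, type 2. By superposition:
  • 5t: tracked with zero error.
  • 2t^2: e_ss = 4/K_a with K_a=8/45 → 22.5.
Total e_ss = 22.5.

22.5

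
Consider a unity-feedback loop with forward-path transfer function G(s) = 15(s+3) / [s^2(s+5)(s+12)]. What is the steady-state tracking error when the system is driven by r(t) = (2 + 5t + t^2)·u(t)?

8/3

Two free integrators in G(s): this is a type 2 system. Treating each term separately:
  • 2: tracked with zero error.
  • 5t: tracked with zero error.
  • t^2: e_ss = 2/K_a with K_a=0.75 → 8/3.
Total e_ss = 8/3.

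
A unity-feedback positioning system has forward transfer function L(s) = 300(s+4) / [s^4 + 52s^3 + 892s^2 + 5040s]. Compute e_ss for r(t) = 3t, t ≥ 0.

Factoring s from the denominator leaves a polynomial with constant term 5040, so the system is type 1.
K_v = lim_{s→0} s·L(s) = 300·4 / 5040 = 5/21.
e_ss = 3/K_v = 3/(5/21) = 12.6.

12.6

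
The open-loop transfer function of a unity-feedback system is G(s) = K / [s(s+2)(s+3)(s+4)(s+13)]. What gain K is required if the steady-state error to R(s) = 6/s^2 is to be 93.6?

G(s) has one factor of s in the denominator, so the system is type 1.
K_v = lim_{s→0} s·G(s) = K / (2·3·4·13) = (1/312)·K.
e_ss = 6/K_v = 93.6 ⇒ K_v = 5/78 ⇒ K = (5/78)/(1/312) = 20.

20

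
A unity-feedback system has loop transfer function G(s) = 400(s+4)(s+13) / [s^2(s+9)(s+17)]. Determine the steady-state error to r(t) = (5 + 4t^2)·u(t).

System type = 2 (two poles at s=0). Treating each term separately:
  • 5: tracked with zero error.
  • 4t^2: e_ss = 8/K_a with K_a=20800/153 → 153/2600.
Total e_ss = 153/2600.

153/2600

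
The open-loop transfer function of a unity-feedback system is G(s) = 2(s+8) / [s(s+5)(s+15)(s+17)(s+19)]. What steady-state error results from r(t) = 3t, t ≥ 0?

4542.1875

System type = 1 (one pole at s=0).
K_v = lim_{s→0} s·G(s) = 2·8 / (5·15·17·19) = 16/24225.
e_ss = 3/K_v = 3/(16/24225) = 4542.1875.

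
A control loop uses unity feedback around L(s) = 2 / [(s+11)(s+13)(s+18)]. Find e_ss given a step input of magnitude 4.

1287/322

No free integrators in L(s): this is a type 0 system.
K_p = lim_{s→0} L(s) = 2 / (11·13·18) = 1/1287.
e_ss = 4/(1 + K_p) = 4/(1288/1287) = 1287/322.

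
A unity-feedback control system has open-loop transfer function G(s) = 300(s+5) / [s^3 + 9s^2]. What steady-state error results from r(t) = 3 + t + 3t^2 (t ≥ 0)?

0.036

Lowest-order denominator term is 9s^2, so the open loop has 2 poles at the origin → type 2 system. Treating each term separately:
  • 3: tracked with zero error.
  • t: tracked with zero error.
  • 3t^2: e_ss = 6/K_a with K_a=500/3 → 0.036.
Total e_ss = 0.036.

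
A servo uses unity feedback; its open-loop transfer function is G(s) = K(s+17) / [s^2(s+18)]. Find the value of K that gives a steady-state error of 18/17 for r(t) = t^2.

G(s) has two factors of s in the denominator, so the system is type 2.
K_a = lim_{s→0} s^2·G(s) = K·17 / (18) = (17/18)·K.
e_ss = 2/K_a = 18/17 ⇒ K_a = 17/9 ⇒ K = (17/9)/(17/18) = 2.

2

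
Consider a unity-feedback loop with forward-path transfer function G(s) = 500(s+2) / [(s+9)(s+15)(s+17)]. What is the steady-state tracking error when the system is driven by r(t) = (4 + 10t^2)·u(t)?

System type = 0 (no poles at s=0). Treating each term separately:
  • 4: e_ss = 4/(1+K_p) with K_p=200/459 → 1836/659.
  • 10t^2: a type-0 system cannot track it, e_ss → ∞.
The unbounded component dominates.

infinity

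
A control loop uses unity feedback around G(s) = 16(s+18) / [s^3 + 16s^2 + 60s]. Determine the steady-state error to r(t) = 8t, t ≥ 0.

Lowest-order denominator term is 60s, so the open loop has 1 pole at the origin → type 1 system.
K_v = lim_{s→0} s·G(s) = 16·18 / 60 = 4.8.
e_ss = 8/K_v = 8/4.8 = 5/3.

5/3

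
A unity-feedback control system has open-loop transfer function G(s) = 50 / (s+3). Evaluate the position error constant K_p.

50/3

The open loop has no poles at the origin → type 0 system.
K_p = lim_{s→0} G(s) = 50 / (3) = 50/3.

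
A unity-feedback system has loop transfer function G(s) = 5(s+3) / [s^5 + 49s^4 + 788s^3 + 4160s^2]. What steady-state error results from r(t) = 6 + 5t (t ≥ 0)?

0

Lowest-order denominator term is 4160s^2, so the open loop has 2 poles at the origin → type 2 system. Treating each term separately:
  • 6: tracked with zero error.
  • 5t: tracked with zero error.
Total e_ss = 0.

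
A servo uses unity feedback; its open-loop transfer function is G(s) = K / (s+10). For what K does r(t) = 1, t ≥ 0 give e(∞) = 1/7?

60

G(s) has no factors of s in the denominator, so the system is type 0.
K_p = lim_{s→0} G(s) = K / (10) = 0.1·K.
e_ss = 1/(1 + K_p) = 1/7 ⇒ 1 + 0.1·K = 7 ⇒ K = 60.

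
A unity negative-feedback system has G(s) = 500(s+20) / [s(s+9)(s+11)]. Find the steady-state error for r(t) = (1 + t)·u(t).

0.0099

One free integrator in G(s): this is a type 1 system. By superposition:
  • 1: tracked with zero error.
  • t: e_ss = 1/K_v with K_v=10000/99 → 0.0099.
Total e_ss = 0.0099.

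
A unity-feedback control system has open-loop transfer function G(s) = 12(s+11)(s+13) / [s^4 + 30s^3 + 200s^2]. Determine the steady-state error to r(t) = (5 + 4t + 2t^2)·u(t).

200/429

The denominator has no term below 200s^2 — 2 poles at s=0, type 2. By superposition:
  • 5: tracked with zero error.
  • 4t: tracked with zero error.
  • 2t^2: e_ss = 4/K_a with K_a=8.58 → 200/429.
Total e_ss = 200/429.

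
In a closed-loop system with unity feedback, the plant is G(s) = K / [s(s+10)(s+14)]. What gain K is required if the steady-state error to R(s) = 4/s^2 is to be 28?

One free integrator in G(s): this is a type 1 system.
K_v = lim_{s→0} s·G(s) = K / (10·14) = (1/140)·K.
e_ss = 4/K_v = 28 ⇒ K_v = 1/7 ⇒ K = (1/7)/(1/140) = 20.

20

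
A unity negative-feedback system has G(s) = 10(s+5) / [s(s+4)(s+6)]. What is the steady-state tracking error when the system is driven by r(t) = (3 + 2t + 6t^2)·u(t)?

G(s) has one factor of s in the denominator, so the system is type 1. By superposition:
  • 3: tracked with zero error.
  • 2t: e_ss = 2/K_v with K_v=25/12 → 0.96.
  • 6t^2: a type-1 system cannot track it, e_ss → ∞.
The unbounded component dominates.

infinity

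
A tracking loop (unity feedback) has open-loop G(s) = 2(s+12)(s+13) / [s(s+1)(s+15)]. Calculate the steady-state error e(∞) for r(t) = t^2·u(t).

The open loop has one pole at the origin → type 1 system.
K_a = lim_{s→0} s^2·G(s) = 0; the steady-state error to this parabolic input grows without bound.

infinity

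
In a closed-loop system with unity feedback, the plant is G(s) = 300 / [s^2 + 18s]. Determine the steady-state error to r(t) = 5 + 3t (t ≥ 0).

The denominator has no term below 18s — 1 pole at s=0, type 1. Treating each term separately:
  • 5: tracked with zero error.
  • 3t: e_ss = 3/K_v with K_v=50/3 → 0.18.
Total e_ss = 0.18.

0.18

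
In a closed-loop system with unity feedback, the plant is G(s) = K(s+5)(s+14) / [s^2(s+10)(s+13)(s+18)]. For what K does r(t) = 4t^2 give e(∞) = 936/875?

G(s) has two factors of s in the denominator, so the system is type 2.
K_a = lim_{s→0} s^2·G(s) = K·5·14 / (10·13·18) = (7/234)·K.
e_ss = 8/K_a = 936/875 ⇒ K_a = 875/117 ⇒ K = (875/117)/(7/234) = 250.

250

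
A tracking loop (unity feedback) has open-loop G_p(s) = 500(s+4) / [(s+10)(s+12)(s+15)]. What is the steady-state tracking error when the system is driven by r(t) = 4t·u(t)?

The open loop has no poles at the origin → type 0 system.
For a type-0 system K_v = 0, so e_ss to a ramp input is unbounded.

infinity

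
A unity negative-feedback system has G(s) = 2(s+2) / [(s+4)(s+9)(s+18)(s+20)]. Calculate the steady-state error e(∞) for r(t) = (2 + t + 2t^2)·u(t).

The open loop has no poles at the origin → type 0 system. By superposition:
  • 2: e_ss = 2/(1+K_p) with K_p=1/3240 → 6480/3241.
  • t: a type-0 system cannot track it, e_ss → ∞.
  • 2t^2: a type-0 system cannot track it, e_ss → ∞.
The unbounded component dominates.

infinity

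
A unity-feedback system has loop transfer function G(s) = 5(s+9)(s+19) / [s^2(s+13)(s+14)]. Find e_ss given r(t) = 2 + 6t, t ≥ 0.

The open loop has two poles at the origin → type 2 system. Taking each input component in turn:
  • 2: tracked with zero error.
  • 6t: tracked with zero error.
Total e_ss = 0.

0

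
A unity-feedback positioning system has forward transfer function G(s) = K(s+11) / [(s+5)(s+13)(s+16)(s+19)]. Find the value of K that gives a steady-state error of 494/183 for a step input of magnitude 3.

200

System type = 0 (no poles at s=0).
K_p = lim_{s→0} G(s) = K·11 / (5·13·16·19) = (11/19760)·K.
e_ss = 3/(1 + K_p) = 494/183 ⇒ 1 + (11/19760)·K = 549/494 ⇒ K = 200.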